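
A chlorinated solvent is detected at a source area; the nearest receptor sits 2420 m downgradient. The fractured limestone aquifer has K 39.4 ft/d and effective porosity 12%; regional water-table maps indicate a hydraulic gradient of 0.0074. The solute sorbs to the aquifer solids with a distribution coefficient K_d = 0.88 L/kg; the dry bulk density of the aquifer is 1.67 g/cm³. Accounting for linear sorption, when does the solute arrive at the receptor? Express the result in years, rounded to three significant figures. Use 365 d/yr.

K = 39.4 ft/d × 0.3048 = 12.01 m/d
Specific discharge q = 12.01 × 0.0074 = 0.08887 m/d
Average linear velocity = 0.08887 / 0.12 = 0.7406 m/d
Retardation R = 1 + ρ_b·K_d/n = 1 + 1.67×0.88/0.12 = 13.25
Contaminant velocity v_c = v/R = 0.7406/13.25 = 0.05591 m/d
t = L/v_c = 2420/0.05591 = 43290 d
   = 43290/365 = 119 yr

119 years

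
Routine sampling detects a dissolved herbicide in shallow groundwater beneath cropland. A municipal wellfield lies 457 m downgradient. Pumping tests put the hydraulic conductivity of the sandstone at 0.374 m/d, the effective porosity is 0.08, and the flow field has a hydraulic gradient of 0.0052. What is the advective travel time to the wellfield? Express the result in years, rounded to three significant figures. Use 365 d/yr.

Darcy flux q = K·i = 0.374 × 0.0052 = 0.001945 m/d
Average linear velocity = 0.001945 / 0.08 = 0.02431 m/d
t = L / v = 457 / 0.02431 = 18800 d
   = 18800 / 365 = 51.5 yr

51.5 years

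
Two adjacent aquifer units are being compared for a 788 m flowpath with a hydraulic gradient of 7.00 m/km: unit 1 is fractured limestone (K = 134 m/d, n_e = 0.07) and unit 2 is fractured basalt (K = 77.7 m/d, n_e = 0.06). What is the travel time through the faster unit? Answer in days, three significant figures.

58.8 days

Unit 1 (fractured limestone): v = 134×0.0070/0.07 = 13.40 m/d, t = 788/13.40 = 58.81 d
Unit 2 (fractured basalt): v = 77.7×0.0070/0.06 = 9.065 m/d, t = 788/9.065 = 86.93 d
Faster unit: t = 58.8 d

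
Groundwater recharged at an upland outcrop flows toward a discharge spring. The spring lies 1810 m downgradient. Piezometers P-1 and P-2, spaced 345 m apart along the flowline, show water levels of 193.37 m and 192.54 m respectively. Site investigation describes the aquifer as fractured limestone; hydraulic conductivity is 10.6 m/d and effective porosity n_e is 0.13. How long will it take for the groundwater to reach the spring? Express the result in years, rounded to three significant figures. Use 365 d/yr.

25.3 years

Hydraulic gradient i = (193.37 − 192.54) / 345 = 0.83 / 345 = 0.002406
Specific discharge q = 10.6 × 0.002406 = 0.02550 m/d
Seepage velocity v = q / n = 0.02550 / 0.13 = 0.1962 m/d
t = L / v = 1810 / 0.1962 = 9227 d
   = 9227 / 365 = 25.3 yr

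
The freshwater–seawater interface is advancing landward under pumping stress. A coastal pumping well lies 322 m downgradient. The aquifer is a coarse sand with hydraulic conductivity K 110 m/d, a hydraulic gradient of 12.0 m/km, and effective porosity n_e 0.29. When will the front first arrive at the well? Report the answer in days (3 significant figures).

Darcy flux q = K·i = 110 × 0.012 = 1.320 m/d
Seepage velocity v = q / n = 1.320 / 0.29 = 4.552 m/d
t = L / v = 322 / 4.552 = 70.74 d

70.7 days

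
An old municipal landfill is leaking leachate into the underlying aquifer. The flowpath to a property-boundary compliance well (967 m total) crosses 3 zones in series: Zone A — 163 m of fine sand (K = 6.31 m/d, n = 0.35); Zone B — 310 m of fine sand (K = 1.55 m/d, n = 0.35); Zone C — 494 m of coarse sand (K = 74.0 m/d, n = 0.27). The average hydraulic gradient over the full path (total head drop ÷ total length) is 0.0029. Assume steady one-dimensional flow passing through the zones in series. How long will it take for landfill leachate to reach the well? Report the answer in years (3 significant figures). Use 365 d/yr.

For zones in series the flux q is common to all zones; the equivalent conductivity is the harmonic (thickness-weighted) mean, K_eq = L_total / Σ(L_j/K_j).
Σ(L/K) = 163/6.31 + 310/1.55 + 494/74.0 = 25.83 + 200.0 + 6.676 = 232.5 d
K_eq = L_total / Σ(L/K) = 967 / 232.5 = 4.159 m/d
q = K_eq · i = 4.159 × 0.0029 = 0.01206 m/d (same in every zone)
Zone A: v = q/n = 0.01206/0.35 = 0.03446 m/d → t_A = 163/0.03446 = 4730 d
Zone B: v = q/n = 0.01206/0.35 = 0.03446 m/d → t_B = 310/0.03446 = 8996 d
Zone C: v = q/n = 0.01206/0.27 = 0.04467 m/d → t_C = 494/0.04467 = 11060 d
Total t = 4730 + 8996 + 11060 = 24780 d
   = 24780 / 365 = 67.9 yr

67.9 years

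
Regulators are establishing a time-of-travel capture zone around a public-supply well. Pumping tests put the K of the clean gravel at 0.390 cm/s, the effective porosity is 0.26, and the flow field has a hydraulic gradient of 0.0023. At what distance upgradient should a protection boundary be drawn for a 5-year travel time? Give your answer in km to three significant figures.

5.44 km

K = 0.390 cm/s × 864 = 337.0 m/d
Darcy flux q = K·i = 337.0 × 0.0023 = 0.7750 m/d
Seepage velocity v = q / n = 0.7750 / 0.26 = 2.981 m/d
T = 5 yr × 365 = 1825 d
L = v × T = 2.981 × 1825 = 5440 m
   = 5.44 km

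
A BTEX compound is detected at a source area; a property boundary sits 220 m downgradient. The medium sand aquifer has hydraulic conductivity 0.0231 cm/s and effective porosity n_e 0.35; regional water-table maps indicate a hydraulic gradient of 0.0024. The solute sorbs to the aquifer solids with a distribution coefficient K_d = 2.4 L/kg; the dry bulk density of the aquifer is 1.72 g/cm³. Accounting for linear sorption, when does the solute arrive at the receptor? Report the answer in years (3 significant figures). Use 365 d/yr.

56.3 years

K = 0.0231 cm/s × 864 = 19.96 m/d
q = Ki = 19.96 × 0.0024 = 0.04790 m/d
Seepage velocity v = q / n = 0.04790 / 0.35 = 0.1369 m/d
Retardation R = 1 + ρ_b·K_d/n = 1 + 1.72×2.4/0.35 = 12.79
Contaminant velocity v_c = v/R = 0.1369/12.79 = 0.01070 m/d
t = L/v_c = 220/0.01070 = 20570 d
   = 20570/365 = 56.3 yr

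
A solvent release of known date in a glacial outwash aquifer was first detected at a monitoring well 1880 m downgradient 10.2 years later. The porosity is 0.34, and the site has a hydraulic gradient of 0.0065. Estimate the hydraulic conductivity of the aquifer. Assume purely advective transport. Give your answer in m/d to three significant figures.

t = 10.2 years = 3723 d
v = L / t = 1880 / 3723 = 0.5050 m/d
K = v · n / i = 0.5050 × 0.34 / 0.0065 = 26.4 m/d

26.4 m/d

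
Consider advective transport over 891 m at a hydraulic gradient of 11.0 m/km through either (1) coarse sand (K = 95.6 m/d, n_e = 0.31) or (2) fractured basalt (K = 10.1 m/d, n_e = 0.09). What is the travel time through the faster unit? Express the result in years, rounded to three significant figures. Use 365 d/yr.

Unit 1 (coarse sand): v = 95.6×0.011/0.31 = 3.392 m/d, t = 891/3.392 = 262.7 d
Unit 2 (fractured basalt): v = 10.1×0.011/0.09 = 1.234 m/d, t = 891/1.234 = 721.8 d
Faster: 262.7 d / 365 = 0.720 yr

0.720 years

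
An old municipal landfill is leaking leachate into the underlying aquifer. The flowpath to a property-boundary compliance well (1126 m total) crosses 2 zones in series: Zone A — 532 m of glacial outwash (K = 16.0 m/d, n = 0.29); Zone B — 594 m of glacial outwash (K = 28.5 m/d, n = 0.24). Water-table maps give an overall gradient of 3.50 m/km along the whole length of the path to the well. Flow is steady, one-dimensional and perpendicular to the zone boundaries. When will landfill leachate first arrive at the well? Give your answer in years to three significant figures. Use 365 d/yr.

Steady 1-D flow in series ⇒ the Darcy flux q is identical in every zone and the zone head losses add (resistances L/K in series).
Σ(L/K) = 532/16.0 + 594/28.5 = 33.25 + 20.84 = 54.09 d
K_eq = L_total / Σ(L/K) = 1126 / 54.09 = 20.82 m/d
q = K_eq · i = 20.82 × 0.0035 = 0.07286 m/d (same in every zone)
Zone A: v = q/n = 0.07286/0.29 = 0.2512 m/d → t_A = 532/0.2512 = 2118 d
Zone B: v = q/n = 0.07286/0.24 = 0.3036 m/d → t_B = 594/0.3036 = 1957 d
Total t = 2118 + 1957 = 4074 d
   = 4074 / 365 = 11.2 yr

11.2 years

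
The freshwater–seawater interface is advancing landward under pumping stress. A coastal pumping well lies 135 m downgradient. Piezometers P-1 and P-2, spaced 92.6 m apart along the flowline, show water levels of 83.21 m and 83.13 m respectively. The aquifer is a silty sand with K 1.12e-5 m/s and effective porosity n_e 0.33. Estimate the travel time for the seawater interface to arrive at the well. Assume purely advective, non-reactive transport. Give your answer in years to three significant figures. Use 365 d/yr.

146 years

Hydraulic gradient i = (83.21 − 83.13) / 92.6 = 0.08 / 92.6 = 8.639e-4
K = 1.12e-5 m/s × 86400 s/d = 0.9677 m/d
q = Ki = 0.9677 × 8.639e-4 = 8.360e-4 m/d
v_s = q/n_e = 8.360e-4/0.33 = 0.002533 m/d
t = L / v = 135 / 0.002533 = 53290 d
   = 53290 / 365 = 146 yr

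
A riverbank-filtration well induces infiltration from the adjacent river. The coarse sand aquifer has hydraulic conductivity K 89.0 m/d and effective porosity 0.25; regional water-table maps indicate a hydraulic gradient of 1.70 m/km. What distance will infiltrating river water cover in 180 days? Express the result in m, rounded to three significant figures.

109 m

q = Ki = 89.0 × 0.0017 = 0.1513 m/d
v = Ki/n = 89.0·0.0017/0.25 = 0.6052 m/d
L = v × T = 0.6052 × 180 = 108.9 m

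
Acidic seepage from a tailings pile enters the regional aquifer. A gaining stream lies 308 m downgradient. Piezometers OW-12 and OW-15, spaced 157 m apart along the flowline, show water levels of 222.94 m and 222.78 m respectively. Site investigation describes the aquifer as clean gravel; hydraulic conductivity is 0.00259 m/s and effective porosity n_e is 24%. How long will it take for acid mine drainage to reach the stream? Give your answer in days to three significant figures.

Hydraulic gradient i = (222.94 − 222.78) / 157 = 0.16 / 157 = 0.001019
K = 0.00259 m/s × 86400 s/d = 223.8 m/d
Darcy flux q = K·i = 223.8 × 0.001019 = 0.2281 m/d
v_s = q/n_e = 0.2281/0.24 = 0.9502 m/d
t = L / v = 308 / 0.9502 = 324.1 d

324 days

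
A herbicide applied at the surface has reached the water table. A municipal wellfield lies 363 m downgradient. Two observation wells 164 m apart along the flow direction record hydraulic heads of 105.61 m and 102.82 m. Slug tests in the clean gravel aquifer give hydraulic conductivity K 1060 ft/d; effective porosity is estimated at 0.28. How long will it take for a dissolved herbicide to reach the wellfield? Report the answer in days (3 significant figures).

18.5 days

Hydraulic gradient i = (105.61 − 102.82) / 164 = 2.79 / 164 = 0.01701
K = 1060 ft/d × 0.3048 = 323.1 m/d
q = Ki = 323.1 × 0.01701 = 5.496 m/d
v = Ki/n = 323.1·0.01701/0.28 = 19.63 m/d
t = L / v = 363 / 19.63 = 18.49 d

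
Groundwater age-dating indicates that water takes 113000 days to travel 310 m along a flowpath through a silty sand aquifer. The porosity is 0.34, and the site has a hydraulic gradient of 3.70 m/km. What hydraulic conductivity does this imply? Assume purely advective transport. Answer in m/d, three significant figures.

v = L / t = 310 / 113000 = 0.002743 m/d
K = v · n / i = 0.002743 × 0.34 / 0.0037 = 0.252 m/d

0.252 m/d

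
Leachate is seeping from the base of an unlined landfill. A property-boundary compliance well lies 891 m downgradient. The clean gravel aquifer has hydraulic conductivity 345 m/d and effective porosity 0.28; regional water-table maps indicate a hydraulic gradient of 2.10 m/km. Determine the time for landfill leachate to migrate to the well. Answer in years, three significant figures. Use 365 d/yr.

0.943 years

Specific discharge q = 345 × 0.0021 = 0.7245 m/d
v = Ki/n = 345·0.0021/0.28 = 2.587 m/d
t = L / v = 891 / 2.587 = 344.3 d
   = 344.3 / 365 = 0.943 yr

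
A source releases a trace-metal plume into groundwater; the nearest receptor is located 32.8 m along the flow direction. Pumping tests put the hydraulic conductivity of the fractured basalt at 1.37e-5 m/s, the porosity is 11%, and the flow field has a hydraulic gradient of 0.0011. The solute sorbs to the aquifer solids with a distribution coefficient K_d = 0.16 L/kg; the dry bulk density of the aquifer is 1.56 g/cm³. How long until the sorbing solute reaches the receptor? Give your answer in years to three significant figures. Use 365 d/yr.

24.8 years

K = 1.37e-5 m/s × 86400 s/d = 1.184 m/d
Specific discharge q = 1.184 × 0.0011 = 0.001302 m/d
v_s = q/n_e = 0.001302/0.11 = 0.01184 m/d
Retardation R = 1 + ρ_b·K_d/n = 1 + 1.56×0.16/0.11 = 3.269
Contaminant velocity v_c = v/R = 0.01184/3.269 = 0.003621 m/d
t = L/v_c = 32.8/0.003621 = 9059 d
   = 9059/365 = 24.8 yr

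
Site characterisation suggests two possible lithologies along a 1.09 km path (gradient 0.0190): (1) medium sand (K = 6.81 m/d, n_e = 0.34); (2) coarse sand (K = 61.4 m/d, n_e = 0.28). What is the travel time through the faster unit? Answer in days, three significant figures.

262 days

Unit 1 (medium sand): v = 6.81×0.019/0.34 = 0.3806 m/d, t = 1090/0.3806 = 2864 d
Unit 2 (coarse sand): v = 61.4×0.019/0.28 = 4.166 m/d, t = 1090/4.166 = 261.6 d
Faster unit: t = 262 d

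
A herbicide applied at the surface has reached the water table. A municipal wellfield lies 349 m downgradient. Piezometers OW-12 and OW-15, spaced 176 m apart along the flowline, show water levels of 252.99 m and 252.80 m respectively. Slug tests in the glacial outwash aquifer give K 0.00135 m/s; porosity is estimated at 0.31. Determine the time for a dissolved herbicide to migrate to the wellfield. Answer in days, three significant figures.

859 days

Hydraulic gradient i = (252.99 − 252.80) / 176 = 0.19 / 176 = 0.001080
K = 0.00135 m/s × 86400 s/d = 116.6 m/d
Darcy flux q = K·i = 116.6 × 0.001080 = 0.1259 m/d
Average linear velocity = 0.1259 / 0.31 = 0.4062 m/d
t = L / v = 349 / 0.4062 = 859.2 d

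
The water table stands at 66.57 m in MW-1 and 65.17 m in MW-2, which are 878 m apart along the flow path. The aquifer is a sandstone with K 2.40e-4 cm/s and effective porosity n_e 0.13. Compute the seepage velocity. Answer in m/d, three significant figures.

0.00254 m/d

Hydraulic gradient i = (66.57 − 65.17) / 878 = 1.40 / 878 = 0.001595
K = 2.40e-4 cm/s × 864 = 0.2074 m/d
Specific discharge q = 0.2074 × 0.001595 = 3.306e-4 m/d
Seepage velocity v = q / n = 3.306e-4 / 0.13 = 0.002543 m/d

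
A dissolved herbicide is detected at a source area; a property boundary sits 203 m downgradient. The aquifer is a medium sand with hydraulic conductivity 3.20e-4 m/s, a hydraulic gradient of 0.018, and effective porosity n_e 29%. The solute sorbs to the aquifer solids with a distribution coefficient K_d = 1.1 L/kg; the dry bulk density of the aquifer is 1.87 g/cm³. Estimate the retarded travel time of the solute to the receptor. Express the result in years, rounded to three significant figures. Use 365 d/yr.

2.62 years

K = 3.20e-4 m/s × 86400 s/d = 27.65 m/d
Darcy flux q = K·i = 27.65 × 0.018 = 0.4977 m/d
Average linear velocity = 0.4977 / 0.29 = 1.716 m/d
Retardation R = 1 + ρ_b·K_d/n = 1 + 1.87×1.1/0.29 = 8.093
Contaminant velocity v_c = v/R = 1.716/8.093 = 0.2120 m/d
t = L/v_c = 203/0.2120 = 957.4 d
   = 957.4/365 = 2.62 yr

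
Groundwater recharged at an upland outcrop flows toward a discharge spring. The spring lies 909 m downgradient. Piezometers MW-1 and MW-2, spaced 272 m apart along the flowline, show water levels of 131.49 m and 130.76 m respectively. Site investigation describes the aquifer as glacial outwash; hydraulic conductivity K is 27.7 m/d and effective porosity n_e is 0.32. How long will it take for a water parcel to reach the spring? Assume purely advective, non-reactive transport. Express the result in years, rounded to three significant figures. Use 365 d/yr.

Hydraulic gradient i = (131.49 − 130.76) / 272 = 0.73 / 272 = 0.002684
q = Ki = 27.7 × 0.002684 = 0.07434 m/d
v = Ki/n = 27.7·0.002684/0.32 = 0.2323 m/d
t = L / v = 909 / 0.2323 = 3913 d
   = 3913 / 365 = 10.7 yr

10.7 years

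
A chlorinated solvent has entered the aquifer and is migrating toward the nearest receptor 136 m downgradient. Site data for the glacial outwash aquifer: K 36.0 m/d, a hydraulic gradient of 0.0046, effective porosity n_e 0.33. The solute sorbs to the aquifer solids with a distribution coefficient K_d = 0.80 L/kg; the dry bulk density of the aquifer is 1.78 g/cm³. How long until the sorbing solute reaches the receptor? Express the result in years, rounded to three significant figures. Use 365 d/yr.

3.95 years

Darcy flux q = K·i = 36.0 × 0.0046 = 0.1656 m/d
Seepage velocity v = q / n = 0.1656 / 0.33 = 0.5018 m/d
Retardation R = 1 + ρ_b·K_d/n = 1 + 1.78×0.80/0.33 = 5.315
Contaminant velocity v_c = v/R = 0.5018/5.315 = 0.09441 m/d
t = L/v_c = 136/0.09441 = 1440 d
   = 1440/365 = 3.95 yr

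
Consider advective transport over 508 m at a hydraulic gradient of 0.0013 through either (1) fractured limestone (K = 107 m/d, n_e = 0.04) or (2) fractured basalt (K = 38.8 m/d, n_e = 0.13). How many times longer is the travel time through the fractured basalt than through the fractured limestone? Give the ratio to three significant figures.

Unit 1 (fractured limestone): v = 107×0.0013/0.04 = 3.478 m/d, t = 508/3.478 = 146.1 d
Unit 2 (fractured basalt): v = 38.8×0.0013/0.13 = 0.3880 m/d, t = 508/0.3880 = 1309 d
t(fractured basalt) / t(fractured limestone) = 1309/146.1 = 8.96

8.96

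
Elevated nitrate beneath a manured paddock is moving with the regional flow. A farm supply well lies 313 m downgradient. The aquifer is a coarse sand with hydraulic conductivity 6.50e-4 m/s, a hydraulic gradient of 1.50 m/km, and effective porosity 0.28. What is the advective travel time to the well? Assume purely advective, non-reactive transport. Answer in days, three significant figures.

1040 days

K = 6.50e-4 m/s × 86400 s/d = 56.16 m/d
q = Ki = 56.16 × 0.0015 = 0.08424 m/d
v_s = q/n_e = 0.08424/0.28 = 0.3009 m/d
t = L / v = 313 / 0.3009 = 1040 d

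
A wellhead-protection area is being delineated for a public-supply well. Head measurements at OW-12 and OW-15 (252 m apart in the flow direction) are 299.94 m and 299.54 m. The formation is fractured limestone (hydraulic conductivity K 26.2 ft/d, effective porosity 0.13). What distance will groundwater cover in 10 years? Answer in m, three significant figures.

356 m

Hydraulic gradient i = (299.94 − 299.54) / 252 = 0.40 / 252 = 0.001587
K = 26.2 ft/d × 0.3048 = 7.986 m/d
Darcy flux q = K·i = 7.986 × 0.001587 = 0.01268 m/d
Average linear velocity = 0.01268 / 0.13 = 0.09751 m/d
T = 10 yr × 365 = 3650 d
L = v × T = 0.09751 × 3650 = 355.9 m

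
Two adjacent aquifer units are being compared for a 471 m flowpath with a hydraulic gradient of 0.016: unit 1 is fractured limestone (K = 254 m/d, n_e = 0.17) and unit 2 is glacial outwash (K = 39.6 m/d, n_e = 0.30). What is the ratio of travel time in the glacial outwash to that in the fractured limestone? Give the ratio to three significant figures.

11.3

Unit 1 (fractured limestone): v = 254×0.016/0.17 = 23.91 m/d, t = 471/23.91 = 19.70 d
Unit 2 (glacial outwash): v = 39.6×0.016/0.30 = 2.112 m/d, t = 471/2.112 = 223.0 d
t(glacial outwash) / t(fractured limestone) = 223.0/19.70 = 11.3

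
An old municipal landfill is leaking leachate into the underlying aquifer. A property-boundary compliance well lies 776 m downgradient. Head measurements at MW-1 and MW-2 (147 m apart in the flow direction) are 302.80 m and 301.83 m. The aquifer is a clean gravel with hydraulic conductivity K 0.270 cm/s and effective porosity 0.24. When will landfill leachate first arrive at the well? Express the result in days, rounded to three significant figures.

121 days

Hydraulic gradient i = (302.80 − 301.83) / 147 = 0.97 / 147 = 0.006599
K = 0.270 cm/s × 864 = 233.3 m/d
Specific discharge q = 233.3 × 0.006599 = 1.539 m/d
v = Ki/n = 233.3·0.006599/0.24 = 6.414 m/d
t = L / v = 776 / 6.414 = 121.0 d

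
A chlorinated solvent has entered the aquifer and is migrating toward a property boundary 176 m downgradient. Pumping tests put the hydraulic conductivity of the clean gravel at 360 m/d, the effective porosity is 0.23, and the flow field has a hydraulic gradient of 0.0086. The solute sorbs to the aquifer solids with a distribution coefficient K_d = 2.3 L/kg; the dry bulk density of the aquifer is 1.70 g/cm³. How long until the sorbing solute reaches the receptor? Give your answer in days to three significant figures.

Darcy flux q = K·i = 360 × 0.0086 = 3.096 m/d
Seepage velocity v = q / n = 3.096 / 0.23 = 13.46 m/d
Retardation R = 1 + ρ_b·K_d/n = 1 + 1.70×2.3/0.23 = 18.00
Contaminant velocity v_c = v/R = 13.46/18.00 = 0.7478 m/d
t = L/v_c = 176/0.7478 = 235.3 d

235 days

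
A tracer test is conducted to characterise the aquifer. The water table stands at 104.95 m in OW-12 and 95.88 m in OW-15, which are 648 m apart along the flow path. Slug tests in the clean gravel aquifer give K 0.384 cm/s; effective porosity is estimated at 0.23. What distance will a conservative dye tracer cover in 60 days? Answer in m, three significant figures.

1210 m

Hydraulic gradient i = (104.95 − 95.88) / 648 = 9.07 / 648 = 0.01400
K = 0.384 cm/s × 864 = 331.8 m/d
q = Ki = 331.8 × 0.01400 = 4.644 m/d
Average linear velocity = 4.644 / 0.23 = 20.19 m/d
L = v × T = 20.19 × 60 = 1211 m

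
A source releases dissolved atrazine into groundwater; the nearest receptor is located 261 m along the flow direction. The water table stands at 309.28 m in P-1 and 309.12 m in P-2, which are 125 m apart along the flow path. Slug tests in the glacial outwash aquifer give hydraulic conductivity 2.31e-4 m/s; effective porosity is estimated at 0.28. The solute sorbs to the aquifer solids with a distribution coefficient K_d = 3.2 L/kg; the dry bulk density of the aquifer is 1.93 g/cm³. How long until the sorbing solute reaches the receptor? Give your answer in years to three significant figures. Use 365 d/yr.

Hydraulic gradient i = (309.28 − 309.12) / 125 = 0.16 / 125 = 0.001280
K = 2.31e-4 m/s × 86400 s/d = 19.96 m/d
Darcy flux q = K·i = 19.96 × 0.001280 = 0.02555 m/d
Seepage velocity v = q / n = 0.02555 / 0.28 = 0.09124 m/d
Retardation R = 1 + ρ_b·K_d/n = 1 + 1.93×3.2/0.28 = 23.06
Contaminant velocity v_c = v/R = 0.09124/23.06 = 0.003957 m/d
t = L/v_c = 261/0.003957 = 65960 d
   = 65960/365 = 181 yr

181 years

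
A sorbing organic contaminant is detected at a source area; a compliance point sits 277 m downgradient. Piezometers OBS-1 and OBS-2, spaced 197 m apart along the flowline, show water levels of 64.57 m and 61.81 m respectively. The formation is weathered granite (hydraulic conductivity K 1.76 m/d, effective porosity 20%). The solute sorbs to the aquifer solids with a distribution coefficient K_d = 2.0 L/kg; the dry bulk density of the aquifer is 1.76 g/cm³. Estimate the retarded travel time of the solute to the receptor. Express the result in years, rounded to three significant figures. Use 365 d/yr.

Hydraulic gradient i = (64.57 − 61.81) / 197 = 2.76 / 197 = 0.01401
q = Ki = 1.76 × 0.01401 = 0.02466 m/d
v = Ki/n = 1.76·0.01401/0.20 = 0.1233 m/d
Retardation R = 1 + ρ_b·K_d/n = 1 + 1.76×2.0/0.20 = 18.60
Contaminant velocity v_c = v/R = 0.1233/18.60 = 0.006628 m/d
t = L/v_c = 277/0.006628 = 41790 d
   = 41790/365 = 114 yr

114 years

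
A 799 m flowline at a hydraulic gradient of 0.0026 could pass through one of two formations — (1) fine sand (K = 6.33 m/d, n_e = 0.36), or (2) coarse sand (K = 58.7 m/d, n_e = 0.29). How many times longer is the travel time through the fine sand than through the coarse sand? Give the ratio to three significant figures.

11.5

Unit 1 (fine sand): v = 6.33×0.0026/0.36 = 0.04572 m/d, t = 799/0.04572 = 17480 d
Unit 2 (coarse sand): v = 58.7×0.0026/0.29 = 0.5263 m/d, t = 799/0.5263 = 1518 d
t(fine sand) / t(coarse sand) = 17480/1518 = 11.5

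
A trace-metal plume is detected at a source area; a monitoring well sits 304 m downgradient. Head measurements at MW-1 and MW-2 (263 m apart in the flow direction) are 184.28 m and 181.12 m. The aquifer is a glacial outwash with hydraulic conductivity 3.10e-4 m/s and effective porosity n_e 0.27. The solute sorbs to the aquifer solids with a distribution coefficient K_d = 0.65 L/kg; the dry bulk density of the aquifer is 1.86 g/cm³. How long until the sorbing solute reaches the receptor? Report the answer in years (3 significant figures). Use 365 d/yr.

Hydraulic gradient i = (184.28 − 181.12) / 263 = 3.16 / 263 = 0.01202
K = 3.10e-4 m/s × 86400 s/d = 26.78 m/d
q = Ki = 26.78 × 0.01202 = 0.3218 m/d
v_s = q/n_e = 0.3218/0.27 = 1.192 m/d
Retardation R = 1 + ρ_b·K_d/n = 1 + 1.86×0.65/0.27 = 5.478
Contaminant velocity v_c = v/R = 1.192/5.478 = 0.2176 m/d
t = L/v_c = 304/0.2176 = 1397 d
   = 1397/365 = 3.83 yr

3.83 years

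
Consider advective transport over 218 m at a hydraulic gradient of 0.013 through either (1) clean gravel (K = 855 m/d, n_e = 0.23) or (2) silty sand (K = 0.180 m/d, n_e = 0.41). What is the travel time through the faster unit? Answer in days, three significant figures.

4.51 days

Unit 1 (clean gravel): v = 855×0.013/0.23 = 48.33 m/d, t = 218/48.33 = 4.511 d
Unit 2 (silty sand): v = 0.180×0.013/0.41 = 0.005707 m/d, t = 218/0.005707 = 38200 d
Faster unit: t = 4.51 d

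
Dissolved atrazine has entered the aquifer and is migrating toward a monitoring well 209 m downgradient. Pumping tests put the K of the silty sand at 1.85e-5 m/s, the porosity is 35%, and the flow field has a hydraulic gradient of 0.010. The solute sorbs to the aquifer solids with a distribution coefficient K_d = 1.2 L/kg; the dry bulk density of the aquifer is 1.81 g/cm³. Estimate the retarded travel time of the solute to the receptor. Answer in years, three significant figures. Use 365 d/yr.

K = 1.85e-5 m/s × 86400 s/d = 1.598 m/d
Specific discharge q = 1.598 × 0.010 = 0.01598 m/d
v_s = q/n_e = 0.01598/0.35 = 0.04567 m/d
Retardation R = 1 + ρ_b·K_d/n = 1 + 1.81×1.2/0.35 = 7.206
Contaminant velocity v_c = v/R = 0.04567/7.206 = 0.006338 m/d
t = L/v_c = 209/0.006338 = 32980 d
   = 32980/365 = 90.3 yr

90.3 years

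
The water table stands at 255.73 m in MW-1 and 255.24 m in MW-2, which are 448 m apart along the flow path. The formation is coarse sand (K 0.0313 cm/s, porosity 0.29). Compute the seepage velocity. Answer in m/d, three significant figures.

Hydraulic gradient i = (255.73 − 255.24) / 448 = 0.49 / 448 = 0.001094
K = 0.0313 cm/s × 864 = 27.04 m/d
Specific discharge q = 27.04 × 0.001094 = 0.02958 m/d
Average linear velocity = 0.02958 / 0.29 = 0.1020 m/d

0.102 m/d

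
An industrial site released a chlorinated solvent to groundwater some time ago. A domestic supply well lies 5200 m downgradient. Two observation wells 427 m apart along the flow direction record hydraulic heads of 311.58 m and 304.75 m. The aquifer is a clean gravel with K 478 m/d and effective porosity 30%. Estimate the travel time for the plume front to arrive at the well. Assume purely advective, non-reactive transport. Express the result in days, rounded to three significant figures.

204 days

Hydraulic gradient i = (311.58 − 304.75) / 427 = 6.83 / 427 = 0.01600
Darcy flux q = K·i = 478 × 0.01600 = 7.646 m/d
v = Ki/n = 478·0.01600/0.30 = 25.49 m/d
t = L / v = 5200 / 25.49 = 204.0 d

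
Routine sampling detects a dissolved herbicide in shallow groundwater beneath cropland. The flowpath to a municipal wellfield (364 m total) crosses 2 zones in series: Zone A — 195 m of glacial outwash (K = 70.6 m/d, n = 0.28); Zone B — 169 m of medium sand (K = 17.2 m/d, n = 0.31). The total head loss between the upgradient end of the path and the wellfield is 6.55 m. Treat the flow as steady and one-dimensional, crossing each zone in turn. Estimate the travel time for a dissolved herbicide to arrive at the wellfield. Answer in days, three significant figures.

206 days

Continuity: the same q passes through each zone, so ΔH = q·Σ(L_j/K_j) — the zones act as resistances in series.
Σ(L/K) = 195/70.6 + 169/17.2 = 2.762 + 9.826 = 12.59 d
q = ΔH / Σ(L/K) = 6.55 / 12.59 = 0.5204 m/d (same in every zone)
Zone A: v = q/n = 0.5204/0.28 = 1.858 m/d → t_A = 195/1.858 = 104.9 d
Zone B: v = q/n = 0.5204/0.31 = 1.679 m/d → t_B = 169/1.679 = 100.7 d
Total t = 104.9 + 100.7 = 205.6 d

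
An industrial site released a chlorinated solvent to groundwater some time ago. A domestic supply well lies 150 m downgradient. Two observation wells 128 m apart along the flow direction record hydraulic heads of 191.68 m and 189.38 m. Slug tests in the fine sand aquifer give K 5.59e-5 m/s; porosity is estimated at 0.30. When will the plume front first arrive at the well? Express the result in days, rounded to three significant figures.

519 days

Hydraulic gradient i = (191.68 − 189.38) / 128 = 2.30 / 128 = 0.01797
K = 5.59e-5 m/s × 86400 s/d = 4.830 m/d
Darcy flux q = K·i = 4.830 × 0.01797 = 0.08678 m/d
v_s = q/n_e = 0.08678/0.30 = 0.2893 m/d
t = L / v = 150 / 0.2893 = 518.5 d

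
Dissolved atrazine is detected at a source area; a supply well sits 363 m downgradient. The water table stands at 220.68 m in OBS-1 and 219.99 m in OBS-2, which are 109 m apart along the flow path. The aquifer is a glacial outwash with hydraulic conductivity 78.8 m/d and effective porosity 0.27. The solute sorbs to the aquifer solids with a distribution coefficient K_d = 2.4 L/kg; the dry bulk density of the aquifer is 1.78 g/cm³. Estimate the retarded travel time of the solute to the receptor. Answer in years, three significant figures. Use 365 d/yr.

9.06 years

Hydraulic gradient i = (220.68 − 219.99) / 109 = 0.69 / 109 = 0.006330
q = Ki = 78.8 × 0.006330 = 0.4988 m/d
v = Ki/n = 78.8·0.006330/0.27 = 1.848 m/d
Retardation R = 1 + ρ_b·K_d/n = 1 + 1.78×2.4/0.27 = 16.82
Contaminant velocity v_c = v/R = 1.848/16.82 = 0.1098 m/d
t = L/v_c = 363/0.1098 = 3305 d
   = 3305/365 = 9.06 yr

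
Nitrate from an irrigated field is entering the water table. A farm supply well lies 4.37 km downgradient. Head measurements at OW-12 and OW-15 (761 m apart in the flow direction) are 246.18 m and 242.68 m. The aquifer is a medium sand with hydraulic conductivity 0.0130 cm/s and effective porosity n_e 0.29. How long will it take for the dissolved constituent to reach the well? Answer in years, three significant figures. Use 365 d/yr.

Hydraulic gradient i = (246.18 − 242.68) / 761 = 3.50 / 761 = 0.004599
K = 0.0130 cm/s × 864 = 11.23 m/d
q = Ki = 11.23 × 0.004599 = 0.05166 m/d
Average linear velocity = 0.05166 / 0.29 = 0.1781 m/d
L = 4.37 km = 4370 m
t = L / v = 4370 / 0.1781 = 24530 d
   = 24530 / 365 = 67.2 yr

67.2 years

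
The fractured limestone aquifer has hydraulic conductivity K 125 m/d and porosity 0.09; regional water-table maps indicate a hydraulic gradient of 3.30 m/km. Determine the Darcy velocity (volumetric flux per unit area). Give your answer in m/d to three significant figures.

Darcy flux q = K·i = 125 × 0.0033 = 0.4125 m/d

0.413 m/d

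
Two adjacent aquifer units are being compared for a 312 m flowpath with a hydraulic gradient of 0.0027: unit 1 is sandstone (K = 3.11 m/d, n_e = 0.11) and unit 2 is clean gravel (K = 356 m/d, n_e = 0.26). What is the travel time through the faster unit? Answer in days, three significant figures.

Unit 1 (sandstone): v = 3.11×0.0027/0.11 = 0.07634 m/d, t = 312/0.07634 = 4087 d
Unit 2 (clean gravel): v = 356×0.0027/0.26 = 3.697 m/d, t = 312/3.697 = 84.39 d
Faster unit: t = 84.4 d

84.4 days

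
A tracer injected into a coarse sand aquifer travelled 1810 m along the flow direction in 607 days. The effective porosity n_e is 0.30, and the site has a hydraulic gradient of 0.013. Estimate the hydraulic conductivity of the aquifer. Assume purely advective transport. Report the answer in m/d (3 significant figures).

68.8 m/d

v = L / t = 1810 / 607 = 2.982 m/d
K = v · n / i = 2.982 × 0.30 / 0.013 = 68.8 m/d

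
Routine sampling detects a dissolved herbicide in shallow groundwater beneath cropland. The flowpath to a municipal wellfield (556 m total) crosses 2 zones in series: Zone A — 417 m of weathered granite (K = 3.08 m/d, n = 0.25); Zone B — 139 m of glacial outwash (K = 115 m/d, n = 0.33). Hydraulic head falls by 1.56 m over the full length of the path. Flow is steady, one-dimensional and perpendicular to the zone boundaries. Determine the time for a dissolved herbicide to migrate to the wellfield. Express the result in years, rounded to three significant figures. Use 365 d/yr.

36.0 years

Steady 1-D flow in series ⇒ the Darcy flux q is identical in every zone and the zone head losses add (resistances L/K in series).
Σ(L/K) = 417/3.08 + 139/115 = 135.4 + 1.209 = 136.6 d
q = ΔH / Σ(L/K) = 1.56 / 136.6 = 0.01142 m/d (same in every zone)
Zone A: v = q/n = 0.01142/0.25 = 0.04568 m/d → t_A = 417/0.04568 = 9128 d
Zone B: v = q/n = 0.01142/0.33 = 0.03461 m/d → t_B = 139/0.03461 = 4017 d
Total t = 9128 + 4017 = 13140 d
   = 13140 / 365 = 36.0 yr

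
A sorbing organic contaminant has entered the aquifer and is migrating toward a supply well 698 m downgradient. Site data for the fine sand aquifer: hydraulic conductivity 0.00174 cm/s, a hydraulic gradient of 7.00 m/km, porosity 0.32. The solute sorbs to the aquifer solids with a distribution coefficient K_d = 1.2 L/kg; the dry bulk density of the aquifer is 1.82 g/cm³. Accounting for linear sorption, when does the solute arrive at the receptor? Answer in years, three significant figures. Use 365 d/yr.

455 years

K = 0.00174 cm/s × 864 = 1.503 m/d
q = Ki = 1.503 × 0.0070 = 0.01052 m/d
v_s = q/n_e = 0.01052/0.32 = 0.03289 m/d
Retardation R = 1 + ρ_b·K_d/n = 1 + 1.82×1.2/0.32 = 7.825
Contaminant velocity v_c = v/R = 0.03289/7.825 = 0.004203 m/d
t = L/v_c = 698/0.004203 = 166100 d
   = 166100/365 = 455 yr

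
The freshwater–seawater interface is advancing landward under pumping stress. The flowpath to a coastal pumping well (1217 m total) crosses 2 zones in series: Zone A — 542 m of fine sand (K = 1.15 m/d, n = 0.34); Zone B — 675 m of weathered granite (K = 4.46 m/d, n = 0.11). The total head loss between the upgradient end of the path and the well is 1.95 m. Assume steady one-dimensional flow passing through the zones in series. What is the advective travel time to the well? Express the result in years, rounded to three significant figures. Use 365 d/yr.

Steady 1-D flow in series ⇒ the Darcy flux q is identical in every zone and the zone head losses add (resistances L/K in series).
Σ(L/K) = 542/1.15 + 675/4.46 = 471.3 + 151.3 = 622.6 d
q = ΔH / Σ(L/K) = 1.95 / 622.6 = 0.003132 m/d (same in every zone)
Zone A: v = q/n = 0.003132/0.34 = 0.009211 m/d → t_A = 542/0.009211 = 58840 d
Zone B: v = q/n = 0.003132/0.11 = 0.02847 m/d → t_B = 675/0.02847 = 23710 d
Total t = 58840 + 23710 = 82550 d
   = 82550 / 365 = 226 yr

226 years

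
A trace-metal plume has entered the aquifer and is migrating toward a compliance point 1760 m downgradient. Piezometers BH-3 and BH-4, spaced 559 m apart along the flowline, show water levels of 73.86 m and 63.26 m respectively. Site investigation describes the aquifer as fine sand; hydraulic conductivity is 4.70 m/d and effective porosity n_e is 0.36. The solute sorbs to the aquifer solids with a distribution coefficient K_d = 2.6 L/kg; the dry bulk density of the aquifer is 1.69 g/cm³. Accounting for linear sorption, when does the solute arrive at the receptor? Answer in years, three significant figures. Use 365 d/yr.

Hydraulic gradient i = (73.86 − 63.26) / 559 = 10.60 / 559 = 0.01896
Specific discharge q = 4.70 × 0.01896 = 0.08912 m/d
v = Ki/n = 4.70·0.01896/0.36 = 0.2476 m/d
Retardation R = 1 + ρ_b·K_d/n = 1 + 1.69×2.6/0.36 = 13.21
Contaminant velocity v_c = v/R = 0.2476/13.21 = 0.01875 m/d
t = L/v_c = 1760/0.01875 = 93880 d
   = 93880/365 = 257 yr

257 years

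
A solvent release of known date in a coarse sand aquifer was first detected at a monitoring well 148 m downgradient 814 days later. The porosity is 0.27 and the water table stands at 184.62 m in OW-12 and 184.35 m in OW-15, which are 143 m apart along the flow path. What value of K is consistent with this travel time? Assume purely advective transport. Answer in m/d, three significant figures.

Hydraulic gradient i = (184.62 − 184.35) / 143 = 0.27 / 143 = 0.001888
v = L / t = 148 / 814 = 0.1818 m/d
K = v · n / i = 0.1818 × 0.27 / 0.001888 = 26.0 m/d

26.0 m/d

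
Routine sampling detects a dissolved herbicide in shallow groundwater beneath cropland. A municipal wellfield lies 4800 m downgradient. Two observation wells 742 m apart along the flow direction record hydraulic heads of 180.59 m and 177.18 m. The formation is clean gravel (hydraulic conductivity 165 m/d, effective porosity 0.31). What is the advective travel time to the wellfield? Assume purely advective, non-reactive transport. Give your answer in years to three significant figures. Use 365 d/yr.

5.38 years

Hydraulic gradient i = (180.59 − 177.18) / 742 = 3.41 / 742 = 0.004596
Darcy flux q = K·i = 165 × 0.004596 = 0.7583 m/d
v = Ki/n = 165·0.004596/0.31 = 2.446 m/d
t = L / v = 4800 / 2.446 = 1962 d
   = 1962 / 365 = 5.38 yr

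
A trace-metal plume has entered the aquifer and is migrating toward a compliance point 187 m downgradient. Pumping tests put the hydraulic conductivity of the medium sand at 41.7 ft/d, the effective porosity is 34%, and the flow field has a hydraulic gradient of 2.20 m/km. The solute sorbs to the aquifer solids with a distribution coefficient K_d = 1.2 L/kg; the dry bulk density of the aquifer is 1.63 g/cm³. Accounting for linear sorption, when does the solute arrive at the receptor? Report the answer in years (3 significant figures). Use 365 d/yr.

42.1 years

K = 41.7 ft/d × 0.3048 = 12.71 m/d
Darcy flux q = K·i = 12.71 × 0.0022 = 0.02796 m/d
Seepage velocity v = q / n = 0.02796 / 0.34 = 0.08224 m/d
Retardation R = 1 + ρ_b·K_d/n = 1 + 1.63×1.2/0.34 = 6.753
Contaminant velocity v_c = v/R = 0.08224/6.753 = 0.01218 m/d
t = L/v_c = 187/0.01218 = 15350 d
   = 15350/365 = 42.1 yr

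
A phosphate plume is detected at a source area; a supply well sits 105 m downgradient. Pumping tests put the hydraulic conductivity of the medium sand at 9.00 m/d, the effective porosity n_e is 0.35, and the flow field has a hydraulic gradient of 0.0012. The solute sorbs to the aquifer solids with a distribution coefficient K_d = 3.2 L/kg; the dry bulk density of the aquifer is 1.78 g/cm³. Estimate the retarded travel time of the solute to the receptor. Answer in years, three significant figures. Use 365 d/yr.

161 years

Specific discharge q = 9.00 × 0.0012 = 0.01080 m/d
Average linear velocity = 0.01080 / 0.35 = 0.03086 m/d
Retardation R = 1 + ρ_b·K_d/n = 1 + 1.78×3.2/0.35 = 17.27
Contaminant velocity v_c = v/R = 0.03086/17.27 = 0.001786 m/d
t = L/v_c = 105/0.001786 = 58780 d
   = 58780/365 = 161 yr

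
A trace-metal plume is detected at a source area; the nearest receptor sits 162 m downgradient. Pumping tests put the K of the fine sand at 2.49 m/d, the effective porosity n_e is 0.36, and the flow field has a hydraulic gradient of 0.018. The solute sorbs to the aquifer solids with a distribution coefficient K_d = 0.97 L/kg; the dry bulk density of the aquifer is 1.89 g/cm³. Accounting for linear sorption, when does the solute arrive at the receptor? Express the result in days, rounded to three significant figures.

7930 days

Specific discharge q = 2.49 × 0.018 = 0.04482 m/d
v = Ki/n = 2.49·0.018/0.36 = 0.1245 m/d
Retardation R = 1 + ρ_b·K_d/n = 1 + 1.89×0.97/0.36 = 6.093
Contaminant velocity v_c = v/R = 0.1245/6.093 = 0.02043 m/d
t = L/v_c = 162/0.02043 = 7928 d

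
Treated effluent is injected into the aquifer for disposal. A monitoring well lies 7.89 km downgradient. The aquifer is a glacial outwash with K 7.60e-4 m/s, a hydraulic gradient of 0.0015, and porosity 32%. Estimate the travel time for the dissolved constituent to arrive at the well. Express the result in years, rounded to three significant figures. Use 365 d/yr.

70.2 years

K = 7.60e-4 m/s × 86400 s/d = 65.66 m/d
Specific discharge q = 65.66 × 0.0015 = 0.09850 m/d
v = Ki/n = 65.66·0.0015/0.32 = 0.3078 m/d
L = 7.89 km = 7890 m
t = L / v = 7890 / 0.3078 = 25630 d
   = 25630 / 365 = 70.2 yr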